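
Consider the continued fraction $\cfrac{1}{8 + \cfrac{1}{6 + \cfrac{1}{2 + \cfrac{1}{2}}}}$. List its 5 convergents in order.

Using the convergent recurrence p_i = a_i*p_{i-1} + p_{i-2}, q_i = a_i*q_{i-1} + q_{i-2} with p_{-2}=0, p_{-1}=1, q_{-2}=1, q_{-1}=0:
  i=0: a_0=0, p_0 = 0*1 + 0 = 0, q_0 = 0*0 + 1 = 1.
  i=1: a_1=8, p_1 = 8*0 + 1 = 1, q_1 = 8*1 + 0 = 8.
  i=2: a_2=6, p_2 = 6*1 + 0 = 6, q_2 = 6*8 + 1 = 49.
  i=3: a_3=2, p_3 = 2*6 + 1 = 13, q_3 = 2*49 + 8 = 106.
  i=4: a_4=2, p_4 = 2*13 + 6 = 32, q_4 = 2*106 + 49 = 261.

0/1, 1/8, 6/49, 13/106, 32/261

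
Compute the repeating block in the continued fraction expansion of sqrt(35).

Write x_i = (sqrt(35) + m_i)/d_i with (m_0, d_0) = (0, 1). a_0 = floor(sqrt(35)) = 5, since 5^2 = 25 <= 35 < 36 = 6^2.
Iterate m_{i+1} = d_i*a_i - m_i, d_{i+1} = (35 - m_{i+1}^2)/d_i, a_{i+1} = floor((a_0 + m_{i+1})/d_{i+1}):
  m_1 = 1*5 - 0 = 5, d_1 = (35 - 5^2)/1 = 10/1 = 10, a_1 = floor((5 + 5)/10) = 1.
  m_2 = 10*1 - 5 = 5, d_2 = (35 - 5^2)/10 = 10/10 = 1, a_2 = floor((5 + 5)/1) = 10.
  m_3 = 1*10 - 5 = 5, d_3 = (35 - 5^2)/1 = 10/1 = 10: (m_3, d_3) = (m_1, d_1) = (5, 10), so from here the quotients repeat a_1, a_2; the period length is 2.
Hence the expansion of sqrt(35) is a_0 = 5 followed by the repeating block 1, 10 (period 2).

[5; (1, 10)]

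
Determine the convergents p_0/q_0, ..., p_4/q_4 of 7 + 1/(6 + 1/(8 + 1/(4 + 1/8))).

Using the convergent recurrence p_i = a_i*p_{i-1} + p_{i-2}, q_i = a_i*q_{i-1} + q_{i-2} with p_{-2}=0, p_{-1}=1, q_{-2}=1, q_{-1}=0:
  i=0: a_0=7, p_0 = 7*1 + 0 = 7, q_0 = 7*0 + 1 = 1.
  i=1: a_1=6, p_1 = 6*7 + 1 = 43, q_1 = 6*1 + 0 = 6.
  i=2: a_2=8, p_2 = 8*43 + 7 = 351, q_2 = 8*6 + 1 = 49.
  i=3: a_3=4, p_3 = 4*351 + 43 = 1447, q_3 = 4*49 + 6 = 202.
  i=4: a_4=8, p_4 = 8*1447 + 351 = 11927, q_4 = 8*202 + 49 = 1665.

7/1, 43/6, 351/49, 1447/202, 11927/1665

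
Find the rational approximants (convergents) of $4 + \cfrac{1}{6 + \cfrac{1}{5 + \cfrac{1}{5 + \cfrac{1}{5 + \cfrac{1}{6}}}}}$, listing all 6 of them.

4/1, 25/6, 129/31, 670/161, 3479/836, 21544/5177

Using the convergent recurrence p_i = a_i*p_{i-1} + p_{i-2}, q_i = a_i*q_{i-1} + q_{i-2} with p_{-2}=0, p_{-1}=1, q_{-2}=1, q_{-1}=0:
  i=0: a_0=4, p_0 = 4*1 + 0 = 4, q_0 = 4*0 + 1 = 1.
  i=1: a_1=6, p_1 = 6*4 + 1 = 25, q_1 = 6*1 + 0 = 6.
  i=2: a_2=5, p_2 = 5*25 + 4 = 129, q_2 = 5*6 + 1 = 31.
  i=3: a_3=5, p_3 = 5*129 + 25 = 670, q_3 = 5*31 + 6 = 161.
  i=4: a_4=5, p_4 = 5*670 + 129 = 3479, q_4 = 5*161 + 31 = 836.
  i=5: a_5=6, p_5 = 6*3479 + 670 = 21544, q_5 = 6*836 + 161 = 5177.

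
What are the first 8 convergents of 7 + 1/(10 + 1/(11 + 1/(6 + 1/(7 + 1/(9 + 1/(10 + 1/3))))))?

7/1, 71/10, 788/111, 4799/676, 34381/4843, 314228/44263, 3176661/447473, 9844211/1386682

Using the convergent recurrence p_i = a_i*p_{i-1} + p_{i-2}, q_i = a_i*q_{i-1} + q_{i-2} with p_{-2}=0, p_{-1}=1, q_{-2}=1, q_{-1}=0:
  i=0: a_0=7, p_0 = 7*1 + 0 = 7, q_0 = 7*0 + 1 = 1.
  i=1: a_1=10, p_1 = 10*7 + 1 = 71, q_1 = 10*1 + 0 = 10.
  i=2: a_2=11, p_2 = 11*71 + 7 = 788, q_2 = 11*10 + 1 = 111.
  i=3: a_3=6, p_3 = 6*788 + 71 = 4799, q_3 = 6*111 + 10 = 676.
  i=4: a_4=7, p_4 = 7*4799 + 788 = 34381, q_4 = 7*676 + 111 = 4843.
  i=5: a_5=9, p_5 = 9*34381 + 4799 = 314228, q_5 = 9*4843 + 676 = 44263.
  i=6: a_6=10, p_6 = 10*314228 + 34381 = 3176661, q_6 = 10*44263 + 4843 = 447473.
  i=7: a_7=3, p_7 = 3*3176661 + 314228 = 9844211, q_7 = 3*447473 + 44263 = 1386682.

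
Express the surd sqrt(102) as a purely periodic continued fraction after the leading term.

[10; (10, 20)]

Write x_i = (sqrt(102) + m_i)/d_i with (m_0, d_0) = (0, 1). a_0 = floor(sqrt(102)) = 10, since 10^2 = 100 <= 102 < 121 = 11^2.
Iterate m_{i+1} = d_i*a_i - m_i, d_{i+1} = (102 - m_{i+1}^2)/d_i, a_{i+1} = floor((a_0 + m_{i+1})/d_{i+1}):
  m_1 = 1*10 - 0 = 10, d_1 = (102 - 10^2)/1 = 2/1 = 2, a_1 = floor((10 + 10)/2) = 10.
  m_2 = 2*10 - 10 = 10, d_2 = (102 - 10^2)/2 = 2/2 = 1, a_2 = floor((10 + 10)/1) = 20.
  m_3 = 1*20 - 10 = 10, d_3 = (102 - 10^2)/1 = 2/1 = 2: (m_3, d_3) = (m_1, d_1) = (10, 2), so from here the quotients repeat a_1, a_2; the period length is 2.
Hence the expansion of sqrt(102) is a_0 = 10 followed by the repeating block 10, 20 (period 2).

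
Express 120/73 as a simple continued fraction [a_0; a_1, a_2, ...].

Run the Euclidean algorithm on 120 and 73; the successive quotients are the partial quotients a_0, a_1, ... (each step inverts the fractional part left over by the previous one):
  120 = 1*73 + 47, so a_0 = 1.
  73 = 1*47 + 26, so a_1 = 1.
  47 = 1*26 + 21, so a_2 = 1.
  26 = 1*21 + 5, so a_3 = 1.
  21 = 4*5 + 1, so a_4 = 4.
  5 = 5*1 + 0, so a_5 = 5.
The remainder reaches 0 after 6 divisions, so the expansion has 6 partial quotients, read off in order.

[1; 1, 1, 1, 4, 5]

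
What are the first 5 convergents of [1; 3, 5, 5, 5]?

1/1, 4/3, 21/16, 109/83, 566/431

Using the convergent recurrence p_i = a_i*p_{i-1} + p_{i-2}, q_i = a_i*q_{i-1} + q_{i-2} with p_{-2}=0, p_{-1}=1, q_{-2}=1, q_{-1}=0:
  i=0: a_0=1, p_0 = 1*1 + 0 = 1, q_0 = 1*0 + 1 = 1.
  i=1: a_1=3, p_1 = 3*1 + 1 = 4, q_1 = 3*1 + 0 = 3.
  i=2: a_2=5, p_2 = 5*4 + 1 = 21, q_2 = 5*3 + 1 = 16.
  i=3: a_3=5, p_3 = 5*21 + 4 = 109, q_3 = 5*16 + 3 = 83.
  i=4: a_4=5, p_4 = 5*109 + 21 = 566, q_4 = 5*83 + 16 = 431.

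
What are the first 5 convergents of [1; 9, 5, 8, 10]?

1/1, 10/9, 51/46, 418/377, 4231/3816

Using the convergent recurrence p_i = a_i*p_{i-1} + p_{i-2}, q_i = a_i*q_{i-1} + q_{i-2} with p_{-2}=0, p_{-1}=1, q_{-2}=1, q_{-1}=0:
  i=0: a_0=1, p_0 = 1*1 + 0 = 1, q_0 = 1*0 + 1 = 1.
  i=1: a_1=9, p_1 = 9*1 + 1 = 10, q_1 = 9*1 + 0 = 9.
  i=2: a_2=5, p_2 = 5*10 + 1 = 51, q_2 = 5*9 + 1 = 46.
  i=3: a_3=8, p_3 = 8*51 + 10 = 418, q_3 = 8*46 + 9 = 377.
  i=4: a_4=10, p_4 = 10*418 + 51 = 4231, q_4 = 10*377 + 46 = 3816.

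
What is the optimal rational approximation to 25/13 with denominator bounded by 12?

23/12

Expand x = 25/13 as a continued fraction with the Euclidean algorithm:
  25 = 1*13 + 12, so a_0 = 1.
  13 = 1*12 + 1, so a_1 = 1.
  12 = 12*1 + 0, so a_2 = 12.
so x = [1; 1, 12].
Convergents (p_i = a_i*p_{i-1} + p_{i-2}, q_i = a_i*q_{i-1} + q_{i-2} with p_{-2}=0, p_{-1}=1, q_{-2}=1, q_{-1}=0), until the denominator exceeds 12:
  i=0: a_0=1, p_0 = 1*1 + 0 = 1, q_0 = 1*0 + 1 = 1.
  i=1: a_1=1, p_1 = 1*1 + 1 = 2, q_1 = 1*1 + 0 = 1.
  i=2: a_2=12, p_2 = 12*2 + 1 = 25, q_2 = 12*1 + 1 = 13.
q_2 = 13 > 12, so the last convergent with denominator <= 12 is p_1/q_1 = 2/1.
The closest fraction with denominator <= 12 is either p_1/q_1 or the intermediate fraction (k*p_1 + p_0)/(k*q_1 + q_0) with the largest k >= 1 whose denominator stays <= 12; these approach x as k grows, and every other convergent or intermediate fraction in range is farther away.
Largest k: floor((12 - q_0)/q_1) = floor((12 - 1)/1) = 11.
That gives (11*2 + 1)/(11*1 + 1) = 23/12.
Compare the errors: |x - 2/1| = |25*1 - 2*13|/(13*1) = 1/13, and |x - 23/12| = |25*12 - 23*13|/(13*12) = 1/156.
Cross-multiplying, 1*13 = 13 < 156 = 1*156, so 1/156 is smaller: the intermediate fraction 23/12 is closer to x than 2/1.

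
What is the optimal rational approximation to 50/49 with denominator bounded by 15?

1/1

Expand x = 50/49 as a continued fraction with the Euclidean algorithm:
  50 = 1*49 + 1, so a_0 = 1.
  49 = 49*1 + 0, so a_1 = 49.
so x = [1; 49].
Convergents (p_i = a_i*p_{i-1} + p_{i-2}, q_i = a_i*q_{i-1} + q_{i-2} with p_{-2}=0, p_{-1}=1, q_{-2}=1, q_{-1}=0), until the denominator exceeds 15:
  i=0: a_0=1, p_0 = 1*1 + 0 = 1, q_0 = 1*0 + 1 = 1.
  i=1: a_1=49, p_1 = 49*1 + 1 = 50, q_1 = 49*1 + 0 = 49.
q_1 = 49 > 15, so the last convergent with denominator <= 15 is p_0/q_0 = 1/1.
The closest fraction with denominator <= 15 is either p_0/q_0 or the intermediate fraction (k*p_0 + p_{-1})/(k*q_0 + q_{-1}) with the largest k >= 1 whose denominator stays <= 15; these approach x as k grows, and every other convergent or intermediate fraction in range is farther away.
Largest k: floor((15 - q_{-1})/q_0) = floor((15 - 0)/1) = 15 (using the seeds p_{-1} = 1, q_{-1} = 0).
That gives (15*1 + 1)/(15*1 + 0) = 16/15.
Compare the errors: |x - 1/1| = |50*1 - 1*49|/(49*1) = 1/49, and |x - 16/15| = |50*15 - 16*49|/(49*15) = 34/735.
Cross-multiplying, 1*735 = 735 < 1666 = 34*49, so 1/49 is smaller: the convergent 1/1 is closer to x than 16/15.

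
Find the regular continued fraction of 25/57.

[0; 2, 3, 1, 1, 3]

Run the Euclidean algorithm on 25 and 57; the successive quotients are the partial quotients a_0, a_1, ... (each step inverts the fractional part left over by the previous one):
  25 = 0*57 + 25, so a_0 = 0.
  57 = 2*25 + 7, so a_1 = 2.
  25 = 3*7 + 4, so a_2 = 3.
  7 = 1*4 + 3, so a_3 = 1.
  4 = 1*3 + 1, so a_4 = 1.
  3 = 3*1 + 0, so a_5 = 3.
The remainder reaches 0 after 6 divisions, so the expansion has 6 partial quotients, read off in order.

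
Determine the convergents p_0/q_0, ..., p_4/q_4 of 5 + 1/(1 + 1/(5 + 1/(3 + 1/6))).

Using the convergent recurrence p_i = a_i*p_{i-1} + p_{i-2}, q_i = a_i*q_{i-1} + q_{i-2} with p_{-2}=0, p_{-1}=1, q_{-2}=1, q_{-1}=0:
  i=0: a_0=5, p_0 = 5*1 + 0 = 5, q_0 = 5*0 + 1 = 1.
  i=1: a_1=1, p_1 = 1*5 + 1 = 6, q_1 = 1*1 + 0 = 1.
  i=2: a_2=5, p_2 = 5*6 + 5 = 35, q_2 = 5*1 + 1 = 6.
  i=3: a_3=3, p_3 = 3*35 + 6 = 111, q_3 = 3*6 + 1 = 19.
  i=4: a_4=6, p_4 = 6*111 + 35 = 701, q_4 = 6*19 + 6 = 120.

5/1, 6/1, 35/6, 111/19, 701/120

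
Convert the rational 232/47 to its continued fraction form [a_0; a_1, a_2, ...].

[4; 1, 14, 1, 2]

Run the Euclidean algorithm on 232 and 47; the successive quotients are the partial quotients a_0, a_1, ... (each step inverts the fractional part left over by the previous one):
  232 = 4*47 + 44, so a_0 = 4.
  47 = 1*44 + 3, so a_1 = 1.
  44 = 14*3 + 2, so a_2 = 14.
  3 = 1*2 + 1, so a_3 = 1.
  2 = 2*1 + 0, so a_4 = 2.
The remainder reaches 0 after 5 divisions, so the expansion has 5 partial quotients, read off in order.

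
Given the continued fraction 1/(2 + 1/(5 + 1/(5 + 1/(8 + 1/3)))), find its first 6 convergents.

Using the convergent recurrence p_i = a_i*p_{i-1} + p_{i-2}, q_i = a_i*q_{i-1} + q_{i-2} with p_{-2}=0, p_{-1}=1, q_{-2}=1, q_{-1}=0:
  i=0: a_0=0, p_0 = 0*1 + 0 = 0, q_0 = 0*0 + 1 = 1.
  i=1: a_1=2, p_1 = 2*0 + 1 = 1, q_1 = 2*1 + 0 = 2.
  i=2: a_2=5, p_2 = 5*1 + 0 = 5, q_2 = 5*2 + 1 = 11.
  i=3: a_3=5, p_3 = 5*5 + 1 = 26, q_3 = 5*11 + 2 = 57.
  i=4: a_4=8, p_4 = 8*26 + 5 = 213, q_4 = 8*57 + 11 = 467.
  i=5: a_5=3, p_5 = 3*213 + 26 = 665, q_5 = 3*467 + 57 = 1458.

0/1, 1/2, 5/11, 26/57, 213/467, 665/1458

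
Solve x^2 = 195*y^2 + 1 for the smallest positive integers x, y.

First expand sqrt(195) as a continued fraction. With x_i = (sqrt(195) + m_i)/d_i and (m_0, d_0) = (0, 1): a_0 = floor(sqrt(195)) = 13, since 13^2 = 169 <= 195 < 196 = 14^2.
Iterate m_{i+1} = d_i*a_i - m_i, d_{i+1} = (195 - m_{i+1}^2)/d_i, a_{i+1} = floor((a_0 + m_{i+1})/d_{i+1}):
  m_1 = 1*13 - 0 = 13, d_1 = (195 - 13^2)/1 = 26/1 = 26, a_1 = floor((13 + 13)/26) = 1.
  m_2 = 26*1 - 13 = 13, d_2 = (195 - 13^2)/26 = 26/26 = 1, a_2 = floor((13 + 13)/1) = 26.
  m_3 = 1*26 - 13 = 13, d_3 = (195 - 13^2)/1 = 26/1 = 26: (m_3, d_3) = (m_1, d_1) = (13, 26), so from here the quotients repeat a_1, a_2; the period length is 2.
So sqrt(195) = [13; (1, 26)] with period length k = 2.
k is even, so the fundamental solution of x^2 - 195y^2 = 1 is (p_{k-1}, q_{k-1}) = (p_1, q_1); compute convergents through index 1.
Convergents (p_i = a_i*p_{i-1} + p_{i-2}, q_i = a_i*q_{i-1} + q_{i-2} with p_{-2}=0, p_{-1}=1, q_{-2}=1, q_{-1}=0):
  i=0: a_0=13, p_0 = 13*1 + 0 = 13, q_0 = 13*0 + 1 = 1.
  i=1: a_1=1, p_1 = 1*13 + 1 = 14, q_1 = 1*1 + 0 = 1.
Check: 14^2 - 195*1^2 = 196 - 195 = 1, so (x, y) = (14, 1) solves the equation, and by the theorem it is the least positive solution.

(x, y) = (14, 1)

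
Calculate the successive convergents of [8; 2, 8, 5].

8/1, 17/2, 144/17, 737/87

Using the convergent recurrence p_i = a_i*p_{i-1} + p_{i-2}, q_i = a_i*q_{i-1} + q_{i-2} with p_{-2}=0, p_{-1}=1, q_{-2}=1, q_{-1}=0:
  i=0: a_0=8, p_0 = 8*1 + 0 = 8, q_0 = 8*0 + 1 = 1.
  i=1: a_1=2, p_1 = 2*8 + 1 = 17, q_1 = 2*1 + 0 = 2.
  i=2: a_2=8, p_2 = 8*17 + 8 = 144, q_2 = 8*2 + 1 = 17.
  i=3: a_3=5, p_3 = 5*144 + 17 = 737, q_3 = 5*17 + 2 = 87.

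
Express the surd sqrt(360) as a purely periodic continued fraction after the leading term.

[18; (1, 36)]

Write x_i = (sqrt(360) + m_i)/d_i with (m_0, d_0) = (0, 1). a_0 = floor(sqrt(360)) = 18, since 18^2 = 324 <= 360 < 361 = 19^2.
Iterate m_{i+1} = d_i*a_i - m_i, d_{i+1} = (360 - m_{i+1}^2)/d_i, a_{i+1} = floor((a_0 + m_{i+1})/d_{i+1}):
  m_1 = 1*18 - 0 = 18, d_1 = (360 - 18^2)/1 = 36/1 = 36, a_1 = floor((18 + 18)/36) = 1.
  m_2 = 36*1 - 18 = 18, d_2 = (360 - 18^2)/36 = 36/36 = 1, a_2 = floor((18 + 18)/1) = 36.
  m_3 = 1*36 - 18 = 18, d_3 = (360 - 18^2)/1 = 36/1 = 36: (m_3, d_3) = (m_1, d_1) = (18, 36), so from here the quotients repeat a_1, a_2; the period length is 2.
Hence the expansion of sqrt(360) is a_0 = 18 followed by the repeating block 1, 36 (period 2).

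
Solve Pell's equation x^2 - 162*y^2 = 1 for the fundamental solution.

First expand sqrt(162) as a continued fraction. With x_i = (sqrt(162) + m_i)/d_i and (m_0, d_0) = (0, 1): a_0 = floor(sqrt(162)) = 12, since 12^2 = 144 <= 162 < 169 = 13^2.
Iterate m_{i+1} = d_i*a_i - m_i, d_{i+1} = (162 - m_{i+1}^2)/d_i, a_{i+1} = floor((a_0 + m_{i+1})/d_{i+1}):
  m_1 = 1*12 - 0 = 12, d_1 = (162 - 12^2)/1 = 18/1 = 18, a_1 = floor((12 + 12)/18) = 1.
  m_2 = 18*1 - 12 = 6, d_2 = (162 - 6^2)/18 = 126/18 = 7, a_2 = floor((12 + 6)/7) = 2.
  m_3 = 7*2 - 6 = 8, d_3 = (162 - 8^2)/7 = 98/7 = 14, a_3 = floor((12 + 8)/14) = 1.
  m_4 = 14*1 - 8 = 6, d_4 = (162 - 6^2)/14 = 126/14 = 9, a_4 = floor((12 + 6)/9) = 2.
  m_5 = 9*2 - 6 = 12, d_5 = (162 - 12^2)/9 = 18/9 = 2, a_5 = floor((12 + 12)/2) = 12.
  m_6 = 2*12 - 12 = 12, d_6 = (162 - 12^2)/2 = 18/2 = 9, a_6 = floor((12 + 12)/9) = 2.
  m_7 = 9*2 - 12 = 6, d_7 = (162 - 6^2)/9 = 126/9 = 14, a_7 = floor((12 + 6)/14) = 1.
  m_8 = 14*1 - 6 = 8, d_8 = (162 - 8^2)/14 = 98/14 = 7, a_8 = floor((12 + 8)/7) = 2.
  m_9 = 7*2 - 8 = 6, d_9 = (162 - 6^2)/7 = 126/7 = 18, a_9 = floor((12 + 6)/18) = 1.
  m_10 = 18*1 - 6 = 12, d_10 = (162 - 12^2)/18 = 18/18 = 1, a_10 = floor((12 + 12)/1) = 24.
  m_11 = 1*24 - 12 = 12, d_11 = (162 - 12^2)/1 = 18/1 = 18: (m_11, d_11) = (m_1, d_1) = (12, 18), so from here the quotients repeat a_1, ..., a_10; the period length is 10.
So sqrt(162) = [12; (1, 2, 1, 2, 12, 2, 1, 2, 1, 24)] with period length k = 10.
k is even, so the fundamental solution of x^2 - 162y^2 = 1 is (p_{k-1}, q_{k-1}) = (p_9, q_9); compute convergents through index 9.
Convergents (p_i = a_i*p_{i-1} + p_{i-2}, q_i = a_i*q_{i-1} + q_{i-2} with p_{-2}=0, p_{-1}=1, q_{-2}=1, q_{-1}=0):
  i=0: a_0=12, p_0 = 12*1 + 0 = 12, q_0 = 12*0 + 1 = 1.
  i=1: a_1=1, p_1 = 1*12 + 1 = 13, q_1 = 1*1 + 0 = 1.
  i=2: a_2=2, p_2 = 2*13 + 12 = 38, q_2 = 2*1 + 1 = 3.
  i=3: a_3=1, p_3 = 1*38 + 13 = 51, q_3 = 1*3 + 1 = 4.
  i=4: a_4=2, p_4 = 2*51 + 38 = 140, q_4 = 2*4 + 3 = 11.
  i=5: a_5=12, p_5 = 12*140 + 51 = 1731, q_5 = 12*11 + 4 = 136.
  i=6: a_6=2, p_6 = 2*1731 + 140 = 3602, q_6 = 2*136 + 11 = 283.
  i=7: a_7=1, p_7 = 1*3602 + 1731 = 5333, q_7 = 1*283 + 136 = 419.
  i=8: a_8=2, p_8 = 2*5333 + 3602 = 14268, q_8 = 2*419 + 283 = 1121.
  i=9: a_9=1, p_9 = 1*14268 + 5333 = 19601, q_9 = 1*1121 + 419 = 1540.
Check: 19601^2 - 162*1540^2 = 384199201 - 384199200 = 1, so (x, y) = (19601, 1540) solves the equation, and by the theorem it is the least positive solution.

(x, y) = (19601, 1540)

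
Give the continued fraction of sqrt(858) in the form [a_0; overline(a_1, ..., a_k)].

[29; overline(3, 2, 3, 58)]

Write x_i = (sqrt(858) + m_i)/d_i with (m_0, d_0) = (0, 1). a_0 = floor(sqrt(858)) = 29, since 29^2 = 841 <= 858 < 900 = 30^2.
Iterate m_{i+1} = d_i*a_i - m_i, d_{i+1} = (858 - m_{i+1}^2)/d_i, a_{i+1} = floor((a_0 + m_{i+1})/d_{i+1}):
  m_1 = 1*29 - 0 = 29, d_1 = (858 - 29^2)/1 = 17/1 = 17, a_1 = floor((29 + 29)/17) = 3.
  m_2 = 17*3 - 29 = 22, d_2 = (858 - 22^2)/17 = 374/17 = 22, a_2 = floor((29 + 22)/22) = 2.
  m_3 = 22*2 - 22 = 22, d_3 = (858 - 22^2)/22 = 374/22 = 17, a_3 = floor((29 + 22)/17) = 3.
  m_4 = 17*3 - 22 = 29, d_4 = (858 - 29^2)/17 = 17/17 = 1, a_4 = floor((29 + 29)/1) = 58.
  m_5 = 1*58 - 29 = 29, d_5 = (858 - 29^2)/1 = 17/1 = 17: (m_5, d_5) = (m_1, d_1) = (29, 17), so from here the quotients repeat a_1, ..., a_4; the period length is 4.
Hence the expansion of sqrt(858) is a_0 = 29 followed by the repeating block 3, 2, 3, 58 (period 4).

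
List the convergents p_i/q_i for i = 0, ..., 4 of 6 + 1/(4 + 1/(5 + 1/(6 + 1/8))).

Using the convergent recurrence p_i = a_i*p_{i-1} + p_{i-2}, q_i = a_i*q_{i-1} + q_{i-2} with p_{-2}=0, p_{-1}=1, q_{-2}=1, q_{-1}=0:
  i=0: a_0=6, p_0 = 6*1 + 0 = 6, q_0 = 6*0 + 1 = 1.
  i=1: a_1=4, p_1 = 4*6 + 1 = 25, q_1 = 4*1 + 0 = 4.
  i=2: a_2=5, p_2 = 5*25 + 6 = 131, q_2 = 5*4 + 1 = 21.
  i=3: a_3=6, p_3 = 6*131 + 25 = 811, q_3 = 6*21 + 4 = 130.
  i=4: a_4=8, p_4 = 8*811 + 131 = 6619, q_4 = 8*130 + 21 = 1061.

6/1, 25/4, 131/21, 811/130, 6619/1061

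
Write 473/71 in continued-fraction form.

[6; 1, 1, 1, 23]

Run the Euclidean algorithm on 473 and 71; the successive quotients are the partial quotients a_0, a_1, ... (each step inverts the fractional part left over by the previous one):
  473 = 6*71 + 47, so a_0 = 6.
  71 = 1*47 + 24, so a_1 = 1.
  47 = 1*24 + 23, so a_2 = 1.
  24 = 1*23 + 1, so a_3 = 1.
  23 = 23*1 + 0, so a_4 = 23.
The remainder reaches 0 after 5 divisions, so the expansion has 5 partial quotients, read off in order.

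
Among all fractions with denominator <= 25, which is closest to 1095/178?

123/20

Expand x = 1095/178 as a continued fraction with the Euclidean algorithm:
  1095 = 6*178 + 27, so a_0 = 6.
  178 = 6*27 + 16, so a_1 = 6.
  27 = 1*16 + 11, so a_2 = 1.
  16 = 1*11 + 5, so a_3 = 1.
  11 = 2*5 + 1, so a_4 = 2.
  5 = 5*1 + 0, so a_5 = 5.
so x = [6; 6, 1, 1, 2, 5].
Convergents (p_i = a_i*p_{i-1} + p_{i-2}, q_i = a_i*q_{i-1} + q_{i-2} with p_{-2}=0, p_{-1}=1, q_{-2}=1, q_{-1}=0), until the denominator exceeds 25:
  i=0: a_0=6, p_0 = 6*1 + 0 = 6, q_0 = 6*0 + 1 = 1.
  i=1: a_1=6, p_1 = 6*6 + 1 = 37, q_1 = 6*1 + 0 = 6.
  i=2: a_2=1, p_2 = 1*37 + 6 = 43, q_2 = 1*6 + 1 = 7.
  i=3: a_3=1, p_3 = 1*43 + 37 = 80, q_3 = 1*7 + 6 = 13.
  i=4: a_4=2, p_4 = 2*80 + 43 = 203, q_4 = 2*13 + 7 = 33.
q_4 = 33 > 25, so the last convergent with denominator <= 25 is p_3/q_3 = 80/13.
The closest fraction with denominator <= 25 is either p_3/q_3 or the intermediate fraction (k*p_3 + p_2)/(k*q_3 + q_2) with the largest k >= 1 whose denominator stays <= 25; these approach x as k grows, and every other convergent or intermediate fraction in range is farther away.
Largest k: floor((25 - q_2)/q_3) = floor((25 - 7)/13) = 1.
That gives (1*80 + 43)/(1*13 + 7) = 123/20.
Compare the errors: |x - 80/13| = |1095*13 - 80*178|/(178*13) = 5/2314, and |x - 123/20| = |1095*20 - 123*178|/(178*20) = 6/3560.
Cross-multiplying, 6*2314 = 13884 < 17800 = 5*3560, so 6/3560 is smaller: the intermediate fraction 123/20 is closer to x than 80/13.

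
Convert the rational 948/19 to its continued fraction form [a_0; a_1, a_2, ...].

Run the Euclidean algorithm on 948 and 19; the successive quotients are the partial quotients a_0, a_1, ... (each step inverts the fractional part left over by the previous one):
  948 = 49*19 + 17, so a_0 = 49.
  19 = 1*17 + 2, so a_1 = 1.
  17 = 8*2 + 1, so a_2 = 8.
  2 = 2*1 + 0, so a_3 = 2.
The remainder reaches 0 after 4 divisions, so the expansion has 4 partial quotients, read off in order.

[49; 1, 8, 2]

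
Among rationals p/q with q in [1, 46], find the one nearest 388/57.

Expand x = 388/57 as a continued fraction with the Euclidean algorithm:
  388 = 6*57 + 46, so a_0 = 6.
  57 = 1*46 + 11, so a_1 = 1.
  46 = 4*11 + 2, so a_2 = 4.
  11 = 5*2 + 1, so a_3 = 5.
  2 = 2*1 + 0, so a_4 = 2.
so x = [6; 1, 4, 5, 2].
Convergents (p_i = a_i*p_{i-1} + p_{i-2}, q_i = a_i*q_{i-1} + q_{i-2} with p_{-2}=0, p_{-1}=1, q_{-2}=1, q_{-1}=0), until the denominator exceeds 46:
  i=0: a_0=6, p_0 = 6*1 + 0 = 6, q_0 = 6*0 + 1 = 1.
  i=1: a_1=1, p_1 = 1*6 + 1 = 7, q_1 = 1*1 + 0 = 1.
  i=2: a_2=4, p_2 = 4*7 + 6 = 34, q_2 = 4*1 + 1 = 5.
  i=3: a_3=5, p_3 = 5*34 + 7 = 177, q_3 = 5*5 + 1 = 26.
  i=4: a_4=2, p_4 = 2*177 + 34 = 388, q_4 = 2*26 + 5 = 57.
q_4 = 57 > 46, so the last convergent with denominator <= 46 is p_3/q_3 = 177/26.
The closest fraction with denominator <= 46 is either p_3/q_3 or the intermediate fraction (k*p_3 + p_2)/(k*q_3 + q_2) with the largest k >= 1 whose denominator stays <= 46; these approach x as k grows, and every other convergent or intermediate fraction in range is farther away.
Largest k: floor((46 - q_2)/q_3) = floor((46 - 5)/26) = 1.
That gives (1*177 + 34)/(1*26 + 5) = 211/31.
Compare the errors: |x - 177/26| = |388*26 - 177*57|/(57*26) = 1/1482, and |x - 211/31| = |388*31 - 211*57|/(57*31) = 1/1767.
Cross-multiplying, 1*1482 = 1482 < 1767 = 1*1767, so 1/1767 is smaller: the intermediate fraction 211/31 is closer to x than 177/26.

211/31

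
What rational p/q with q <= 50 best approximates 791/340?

114/49

Expand x = 791/340 as a continued fraction with the Euclidean algorithm:
  791 = 2*340 + 111, so a_0 = 2.
  340 = 3*111 + 7, so a_1 = 3.
  111 = 15*7 + 6, so a_2 = 15.
  7 = 1*6 + 1, so a_3 = 1.
  6 = 6*1 + 0, so a_4 = 6.
so x = [2; 3, 15, 1, 6].
Convergents (p_i = a_i*p_{i-1} + p_{i-2}, q_i = a_i*q_{i-1} + q_{i-2} with p_{-2}=0, p_{-1}=1, q_{-2}=1, q_{-1}=0), until the denominator exceeds 50:
  i=0: a_0=2, p_0 = 2*1 + 0 = 2, q_0 = 2*0 + 1 = 1.
  i=1: a_1=3, p_1 = 3*2 + 1 = 7, q_1 = 3*1 + 0 = 3.
  i=2: a_2=15, p_2 = 15*7 + 2 = 107, q_2 = 15*3 + 1 = 46.
  i=3: a_3=1, p_3 = 1*107 + 7 = 114, q_3 = 1*46 + 3 = 49.
  i=4: a_4=6, p_4 = 6*114 + 107 = 791, q_4 = 6*49 + 46 = 340.
q_4 = 340 > 50, so the last convergent with denominator <= 50 is p_3/q_3 = 114/49.
The closest fraction with denominator <= 50 is either p_3/q_3 or the intermediate fraction (k*p_3 + p_2)/(k*q_3 + q_2) with the largest k >= 1 whose denominator stays <= 50; these approach x as k grows, and every other convergent or intermediate fraction in range is farther away.
Largest k: floor((50 - q_2)/q_3) = floor((50 - 46)/49) = 0.
Since k = 0, no intermediate fraction beyond p_3/q_3 has denominator <= 50, so the convergent 114/49 is the closest (its error is |791*49 - 114*340|/(340*49) = 1/16660).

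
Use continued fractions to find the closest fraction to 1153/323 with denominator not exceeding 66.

232/65

Expand x = 1153/323 as a continued fraction with the Euclidean algorithm:
  1153 = 3*323 + 184, so a_0 = 3.
  323 = 1*184 + 139, so a_1 = 1.
  184 = 1*139 + 45, so a_2 = 1.
  139 = 3*45 + 4, so a_3 = 3.
  45 = 11*4 + 1, so a_4 = 11.
  4 = 4*1 + 0, so a_5 = 4.
so x = [3; 1, 1, 3, 11, 4].
Convergents (p_i = a_i*p_{i-1} + p_{i-2}, q_i = a_i*q_{i-1} + q_{i-2} with p_{-2}=0, p_{-1}=1, q_{-2}=1, q_{-1}=0), until the denominator exceeds 66:
  i=0: a_0=3, p_0 = 3*1 + 0 = 3, q_0 = 3*0 + 1 = 1.
  i=1: a_1=1, p_1 = 1*3 + 1 = 4, q_1 = 1*1 + 0 = 1.
  i=2: a_2=1, p_2 = 1*4 + 3 = 7, q_2 = 1*1 + 1 = 2.
  i=3: a_3=3, p_3 = 3*7 + 4 = 25, q_3 = 3*2 + 1 = 7.
  i=4: a_4=11, p_4 = 11*25 + 7 = 282, q_4 = 11*7 + 2 = 79.
q_4 = 79 > 66, so the last convergent with denominator <= 66 is p_3/q_3 = 25/7.
The closest fraction with denominator <= 66 is either p_3/q_3 or the intermediate fraction (k*p_3 + p_2)/(k*q_3 + q_2) with the largest k >= 1 whose denominator stays <= 66; these approach x as k grows, and every other convergent or intermediate fraction in range is farther away.
Largest k: floor((66 - q_2)/q_3) = floor((66 - 2)/7) = 9.
That gives (9*25 + 7)/(9*7 + 2) = 232/65.
Compare the errors: |x - 25/7| = |1153*7 - 25*323|/(323*7) = 4/2261, and |x - 232/65| = |1153*65 - 232*323|/(323*65) = 9/20995.
Cross-multiplying, 9*2261 = 20349 < 83980 = 4*20995, so 9/20995 is smaller: the intermediate fraction 232/65 is closer to x than 25/7.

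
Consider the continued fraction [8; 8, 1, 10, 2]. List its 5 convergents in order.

Using the convergent recurrence p_i = a_i*p_{i-1} + p_{i-2}, q_i = a_i*q_{i-1} + q_{i-2} with p_{-2}=0, p_{-1}=1, q_{-2}=1, q_{-1}=0:
  i=0: a_0=8, p_0 = 8*1 + 0 = 8, q_0 = 8*0 + 1 = 1.
  i=1: a_1=8, p_1 = 8*8 + 1 = 65, q_1 = 8*1 + 0 = 8.
  i=2: a_2=1, p_2 = 1*65 + 8 = 73, q_2 = 1*8 + 1 = 9.
  i=3: a_3=10, p_3 = 10*73 + 65 = 795, q_3 = 10*9 + 8 = 98.
  i=4: a_4=2, p_4 = 2*795 + 73 = 1663, q_4 = 2*98 + 9 = 205.

8/1, 65/8, 73/9, 795/98, 1663/205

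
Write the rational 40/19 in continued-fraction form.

Run the Euclidean algorithm on 40 and 19; the successive quotients are the partial quotients a_0, a_1, ... (each step inverts the fractional part left over by the previous one):
  40 = 2*19 + 2, so a_0 = 2.
  19 = 9*2 + 1, so a_1 = 9.
  2 = 2*1 + 0, so a_2 = 2.
The remainder reaches 0 after 3 divisions, so the expansion has 3 partial quotients, read off in order.

[2; 9, 2]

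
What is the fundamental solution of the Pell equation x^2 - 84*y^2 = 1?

(x, y) = (55, 6)

First expand sqrt(84) as a continued fraction. With x_i = (sqrt(84) + m_i)/d_i and (m_0, d_0) = (0, 1): a_0 = floor(sqrt(84)) = 9, since 9^2 = 81 <= 84 < 100 = 10^2.
Iterate m_{i+1} = d_i*a_i - m_i, d_{i+1} = (84 - m_{i+1}^2)/d_i, a_{i+1} = floor((a_0 + m_{i+1})/d_{i+1}):
  m_1 = 1*9 - 0 = 9, d_1 = (84 - 9^2)/1 = 3/1 = 3, a_1 = floor((9 + 9)/3) = 6.
  m_2 = 3*6 - 9 = 9, d_2 = (84 - 9^2)/3 = 3/3 = 1, a_2 = floor((9 + 9)/1) = 18.
  m_3 = 1*18 - 9 = 9, d_3 = (84 - 9^2)/1 = 3/1 = 3: (m_3, d_3) = (m_1, d_1) = (9, 3), so from here the quotients repeat a_1, a_2; the period length is 2.
So sqrt(84) = [9; (6, 18)] with period length k = 2.
k is even, so the fundamental solution of x^2 - 84y^2 = 1 is (p_{k-1}, q_{k-1}) = (p_1, q_1); compute convergents through index 1.
Convergents (p_i = a_i*p_{i-1} + p_{i-2}, q_i = a_i*q_{i-1} + q_{i-2} with p_{-2}=0, p_{-1}=1, q_{-2}=1, q_{-1}=0):
  i=0: a_0=9, p_0 = 9*1 + 0 = 9, q_0 = 9*0 + 1 = 1.
  i=1: a_1=6, p_1 = 6*9 + 1 = 55, q_1 = 6*1 + 0 = 6.
Check: 55^2 - 84*6^2 = 3025 - 3024 = 1, so (x, y) = (55, 6) solves the equation, and by the theorem it is the least positive solution.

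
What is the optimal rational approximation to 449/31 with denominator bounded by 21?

304/21

Expand x = 449/31 as a continued fraction with the Euclidean algorithm:
  449 = 14*31 + 15, so a_0 = 14.
  31 = 2*15 + 1, so a_1 = 2.
  15 = 15*1 + 0, so a_2 = 15.
so x = [14; 2, 15].
Convergents (p_i = a_i*p_{i-1} + p_{i-2}, q_i = a_i*q_{i-1} + q_{i-2} with p_{-2}=0, p_{-1}=1, q_{-2}=1, q_{-1}=0), until the denominator exceeds 21:
  i=0: a_0=14, p_0 = 14*1 + 0 = 14, q_0 = 14*0 + 1 = 1.
  i=1: a_1=2, p_1 = 2*14 + 1 = 29, q_1 = 2*1 + 0 = 2.
  i=2: a_2=15, p_2 = 15*29 + 14 = 449, q_2 = 15*2 + 1 = 31.
q_2 = 31 > 21, so the last convergent with denominator <= 21 is p_1/q_1 = 29/2.
The closest fraction with denominator <= 21 is either p_1/q_1 or the intermediate fraction (k*p_1 + p_0)/(k*q_1 + q_0) with the largest k >= 1 whose denominator stays <= 21; these approach x as k grows, and every other convergent or intermediate fraction in range is farther away.
Largest k: floor((21 - q_0)/q_1) = floor((21 - 1)/2) = 10.
That gives (10*29 + 14)/(10*2 + 1) = 304/21.
Compare the errors: |x - 29/2| = |449*2 - 29*31|/(31*2) = 1/62, and |x - 304/21| = |449*21 - 304*31|/(31*21) = 5/651.
Cross-multiplying, 5*62 = 310 < 651 = 1*651, so 5/651 is smaller: the intermediate fraction 304/21 is closer to x than 29/2.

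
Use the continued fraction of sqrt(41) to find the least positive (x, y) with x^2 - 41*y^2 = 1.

(x, y) = (2049, 320)

First expand sqrt(41) as a continued fraction. With x_i = (sqrt(41) + m_i)/d_i and (m_0, d_0) = (0, 1): a_0 = floor(sqrt(41)) = 6, since 6^2 = 36 <= 41 < 49 = 7^2.
Iterate m_{i+1} = d_i*a_i - m_i, d_{i+1} = (41 - m_{i+1}^2)/d_i, a_{i+1} = floor((a_0 + m_{i+1})/d_{i+1}):
  m_1 = 1*6 - 0 = 6, d_1 = (41 - 6^2)/1 = 5/1 = 5, a_1 = floor((6 + 6)/5) = 2.
  m_2 = 5*2 - 6 = 4, d_2 = (41 - 4^2)/5 = 25/5 = 5, a_2 = floor((6 + 4)/5) = 2.
  m_3 = 5*2 - 4 = 6, d_3 = (41 - 6^2)/5 = 5/5 = 1, a_3 = floor((6 + 6)/1) = 12.
  m_4 = 1*12 - 6 = 6, d_4 = (41 - 6^2)/1 = 5/1 = 5: (m_4, d_4) = (m_1, d_1) = (6, 5), so from here the quotients repeat a_1, ..., a_3; the period length is 3.
So sqrt(41) = [6; (2, 2, 12)] with period length k = 3.
k is odd, so (p_{k-1}, q_{k-1}) only solves x^2 - 41y^2 = -1 and the fundamental solution of x^2 - 41y^2 = 1 is (p_{2k-1}, q_{2k-1}) = (p_5, q_5); compute convergents through index 5, running through the period twice.
Convergents (p_i = a_i*p_{i-1} + p_{i-2}, q_i = a_i*q_{i-1} + q_{i-2} with p_{-2}=0, p_{-1}=1, q_{-2}=1, q_{-1}=0):
  i=0: a_0=6, p_0 = 6*1 + 0 = 6, q_0 = 6*0 + 1 = 1.
  i=1: a_1=2, p_1 = 2*6 + 1 = 13, q_1 = 2*1 + 0 = 2.
  i=2: a_2=2, p_2 = 2*13 + 6 = 32, q_2 = 2*2 + 1 = 5.
  i=3: a_3=12, p_3 = 12*32 + 13 = 397, q_3 = 12*5 + 2 = 62.
  i=4: a_4=2, p_4 = 2*397 + 32 = 826, q_4 = 2*62 + 5 = 129.
  i=5: a_5=2, p_5 = 2*826 + 397 = 2049, q_5 = 2*129 + 62 = 320.
Indeed p_2^2 - 41*q_2^2 = 1024 - 1025 = -1, not +1.
Check: 2049^2 - 41*320^2 = 4198401 - 4198400 = 1, so (x, y) = (2049, 320) solves the equation, and by the theorem it is the least positive solution.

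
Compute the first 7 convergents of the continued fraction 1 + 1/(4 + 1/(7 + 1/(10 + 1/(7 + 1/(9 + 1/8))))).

1/1, 5/4, 36/29, 365/294, 2591/2087, 23684/19077, 192063/154703

Using the convergent recurrence p_i = a_i*p_{i-1} + p_{i-2}, q_i = a_i*q_{i-1} + q_{i-2} with p_{-2}=0, p_{-1}=1, q_{-2}=1, q_{-1}=0:
  i=0: a_0=1, p_0 = 1*1 + 0 = 1, q_0 = 1*0 + 1 = 1.
  i=1: a_1=4, p_1 = 4*1 + 1 = 5, q_1 = 4*1 + 0 = 4.
  i=2: a_2=7, p_2 = 7*5 + 1 = 36, q_2 = 7*4 + 1 = 29.
  i=3: a_3=10, p_3 = 10*36 + 5 = 365, q_3 = 10*29 + 4 = 294.
  i=4: a_4=7, p_4 = 7*365 + 36 = 2591, q_4 = 7*294 + 29 = 2087.
  i=5: a_5=9, p_5 = 9*2591 + 365 = 23684, q_5 = 9*2087 + 294 = 19077.
  i=6: a_6=8, p_6 = 8*23684 + 2591 = 192063, q_6 = 8*19077 + 2087 = 154703.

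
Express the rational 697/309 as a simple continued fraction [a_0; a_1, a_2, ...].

Run the Euclidean algorithm on 697 and 309; the successive quotients are the partial quotients a_0, a_1, ... (each step inverts the fractional part left over by the previous one):
  697 = 2*309 + 79, so a_0 = 2.
  309 = 3*79 + 72, so a_1 = 3.
  79 = 1*72 + 7, so a_2 = 1.
  72 = 10*7 + 2, so a_3 = 10.
  7 = 3*2 + 1, so a_4 = 3.
  2 = 2*1 + 0, so a_5 = 2.
The remainder reaches 0 after 6 divisions, so the expansion has 6 partial quotients, read off in order.

[2; 3, 1, 10, 3, 2]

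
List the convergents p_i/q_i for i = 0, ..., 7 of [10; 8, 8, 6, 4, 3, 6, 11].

10/1, 81/8, 658/65, 4029/398, 16774/1657, 54351/5369, 342880/33871, 3826031/377950

Using the convergent recurrence p_i = a_i*p_{i-1} + p_{i-2}, q_i = a_i*q_{i-1} + q_{i-2} with p_{-2}=0, p_{-1}=1, q_{-2}=1, q_{-1}=0:
  i=0: a_0=10, p_0 = 10*1 + 0 = 10, q_0 = 10*0 + 1 = 1.
  i=1: a_1=8, p_1 = 8*10 + 1 = 81, q_1 = 8*1 + 0 = 8.
  i=2: a_2=8, p_2 = 8*81 + 10 = 658, q_2 = 8*8 + 1 = 65.
  i=3: a_3=6, p_3 = 6*658 + 81 = 4029, q_3 = 6*65 + 8 = 398.
  i=4: a_4=4, p_4 = 4*4029 + 658 = 16774, q_4 = 4*398 + 65 = 1657.
  i=5: a_5=3, p_5 = 3*16774 + 4029 = 54351, q_5 = 3*1657 + 398 = 5369.
  i=6: a_6=6, p_6 = 6*54351 + 16774 = 342880, q_6 = 6*5369 + 1657 = 33871.
  i=7: a_7=11, p_7 = 11*342880 + 54351 = 3826031, q_7 = 11*33871 + 5369 = 377950.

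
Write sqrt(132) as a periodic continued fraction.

Write x_i = (sqrt(132) + m_i)/d_i with (m_0, d_0) = (0, 1). a_0 = floor(sqrt(132)) = 11, since 11^2 = 121 <= 132 < 144 = 12^2.
Iterate m_{i+1} = d_i*a_i - m_i, d_{i+1} = (132 - m_{i+1}^2)/d_i, a_{i+1} = floor((a_0 + m_{i+1})/d_{i+1}):
  m_1 = 1*11 - 0 = 11, d_1 = (132 - 11^2)/1 = 11/1 = 11, a_1 = floor((11 + 11)/11) = 2.
  m_2 = 11*2 - 11 = 11, d_2 = (132 - 11^2)/11 = 11/11 = 1, a_2 = floor((11 + 11)/1) = 22.
  m_3 = 1*22 - 11 = 11, d_3 = (132 - 11^2)/1 = 11/1 = 11: (m_3, d_3) = (m_1, d_1) = (11, 11), so from here the quotients repeat a_1, a_2; the period length is 2.
Hence the expansion of sqrt(132) is a_0 = 11 followed by the repeating block 2, 22 (period 2).

[11; (2, 22)]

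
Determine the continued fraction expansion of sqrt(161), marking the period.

[12; (1, 2, 4, 1, 2, 1, 4, 2, 1, 24)]

Write x_i = (sqrt(161) + m_i)/d_i with (m_0, d_0) = (0, 1). a_0 = floor(sqrt(161)) = 12, since 12^2 = 144 <= 161 < 169 = 13^2.
Iterate m_{i+1} = d_i*a_i - m_i, d_{i+1} = (161 - m_{i+1}^2)/d_i, a_{i+1} = floor((a_0 + m_{i+1})/d_{i+1}):
  m_1 = 1*12 - 0 = 12, d_1 = (161 - 12^2)/1 = 17/1 = 17, a_1 = floor((12 + 12)/17) = 1.
  m_2 = 17*1 - 12 = 5, d_2 = (161 - 5^2)/17 = 136/17 = 8, a_2 = floor((12 + 5)/8) = 2.
  m_3 = 8*2 - 5 = 11, d_3 = (161 - 11^2)/8 = 40/8 = 5, a_3 = floor((12 + 11)/5) = 4.
  m_4 = 5*4 - 11 = 9, d_4 = (161 - 9^2)/5 = 80/5 = 16, a_4 = floor((12 + 9)/16) = 1.
  m_5 = 16*1 - 9 = 7, d_5 = (161 - 7^2)/16 = 112/16 = 7, a_5 = floor((12 + 7)/7) = 2.
  m_6 = 7*2 - 7 = 7, d_6 = (161 - 7^2)/7 = 112/7 = 16, a_6 = floor((12 + 7)/16) = 1.
  m_7 = 16*1 - 7 = 9, d_7 = (161 - 9^2)/16 = 80/16 = 5, a_7 = floor((12 + 9)/5) = 4.
  m_8 = 5*4 - 9 = 11, d_8 = (161 - 11^2)/5 = 40/5 = 8, a_8 = floor((12 + 11)/8) = 2.
  m_9 = 8*2 - 11 = 5, d_9 = (161 - 5^2)/8 = 136/8 = 17, a_9 = floor((12 + 5)/17) = 1.
  m_10 = 17*1 - 5 = 12, d_10 = (161 - 12^2)/17 = 17/17 = 1, a_10 = floor((12 + 12)/1) = 24.
  m_11 = 1*24 - 12 = 12, d_11 = (161 - 12^2)/1 = 17/1 = 17: (m_11, d_11) = (m_1, d_1) = (12, 17), so from here the quotients repeat a_1, ..., a_10; the period length is 10.
Hence the expansion of sqrt(161) is a_0 = 12 followed by the repeating block 1, 2, 4, 1, 2, 1, 4, 2, 1, 24 (period 10).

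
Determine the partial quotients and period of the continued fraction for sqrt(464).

Write x_i = (sqrt(464) + m_i)/d_i with (m_0, d_0) = (0, 1). a_0 = floor(sqrt(464)) = 21, since 21^2 = 441 <= 464 < 484 = 22^2.
Iterate m_{i+1} = d_i*a_i - m_i, d_{i+1} = (464 - m_{i+1}^2)/d_i, a_{i+1} = floor((a_0 + m_{i+1})/d_{i+1}):
  m_1 = 1*21 - 0 = 21, d_1 = (464 - 21^2)/1 = 23/1 = 23, a_1 = floor((21 + 21)/23) = 1.
  m_2 = 23*1 - 21 = 2, d_2 = (464 - 2^2)/23 = 460/23 = 20, a_2 = floor((21 + 2)/20) = 1.
  m_3 = 20*1 - 2 = 18, d_3 = (464 - 18^2)/20 = 140/20 = 7, a_3 = floor((21 + 18)/7) = 5.
  m_4 = 7*5 - 18 = 17, d_4 = (464 - 17^2)/7 = 175/7 = 25, a_4 = floor((21 + 17)/25) = 1.
  m_5 = 25*1 - 17 = 8, d_5 = (464 - 8^2)/25 = 400/25 = 16, a_5 = floor((21 + 8)/16) = 1.
  m_6 = 16*1 - 8 = 8, d_6 = (464 - 8^2)/16 = 400/16 = 25, a_6 = floor((21 + 8)/25) = 1.
  m_7 = 25*1 - 8 = 17, d_7 = (464 - 17^2)/25 = 175/25 = 7, a_7 = floor((21 + 17)/7) = 5.
  m_8 = 7*5 - 17 = 18, d_8 = (464 - 18^2)/7 = 140/7 = 20, a_8 = floor((21 + 18)/20) = 1.
  m_9 = 20*1 - 18 = 2, d_9 = (464 - 2^2)/20 = 460/20 = 23, a_9 = floor((21 + 2)/23) = 1.
  m_10 = 23*1 - 2 = 21, d_10 = (464 - 21^2)/23 = 23/23 = 1, a_10 = floor((21 + 21)/1) = 42.
  m_11 = 1*42 - 21 = 21, d_11 = (464 - 21^2)/1 = 23/1 = 23: (m_11, d_11) = (m_1, d_1) = (21, 23), so from here the quotients repeat a_1, ..., a_10; the period length is 10.
Hence the expansion of sqrt(464) is a_0 = 21 followed by the repeating block 1, 1, 5, 1, 1, 1, 5, 1, 1, 42 (period 10).

[21; (1, 1, 5, 1, 1, 1, 5, 1, 1, 42)]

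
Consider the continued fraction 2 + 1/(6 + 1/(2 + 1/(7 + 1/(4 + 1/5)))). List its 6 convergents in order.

Using the convergent recurrence p_i = a_i*p_{i-1} + p_{i-2}, q_i = a_i*q_{i-1} + q_{i-2} with p_{-2}=0, p_{-1}=1, q_{-2}=1, q_{-1}=0:
  i=0: a_0=2, p_0 = 2*1 + 0 = 2, q_0 = 2*0 + 1 = 1.
  i=1: a_1=6, p_1 = 6*2 + 1 = 13, q_1 = 6*1 + 0 = 6.
  i=2: a_2=2, p_2 = 2*13 + 2 = 28, q_2 = 2*6 + 1 = 13.
  i=3: a_3=7, p_3 = 7*28 + 13 = 209, q_3 = 7*13 + 6 = 97.
  i=4: a_4=4, p_4 = 4*209 + 28 = 864, q_4 = 4*97 + 13 = 401.
  i=5: a_5=5, p_5 = 5*864 + 209 = 4529, q_5 = 5*401 + 97 = 2102.

2/1, 13/6, 28/13, 209/97, 864/401, 4529/2102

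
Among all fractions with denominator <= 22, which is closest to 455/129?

Expand x = 455/129 as a continued fraction with the Euclidean algorithm:
  455 = 3*129 + 68, so a_0 = 3.
  129 = 1*68 + 61, so a_1 = 1.
  68 = 1*61 + 7, so a_2 = 1.
  61 = 8*7 + 5, so a_3 = 8.
  7 = 1*5 + 2, so a_4 = 1.
  5 = 2*2 + 1, so a_5 = 2.
  2 = 2*1 + 0, so a_6 = 2.
so x = [3; 1, 1, 8, 1, 2, 2].
Convergents (p_i = a_i*p_{i-1} + p_{i-2}, q_i = a_i*q_{i-1} + q_{i-2} with p_{-2}=0, p_{-1}=1, q_{-2}=1, q_{-1}=0), until the denominator exceeds 22:
  i=0: a_0=3, p_0 = 3*1 + 0 = 3, q_0 = 3*0 + 1 = 1.
  i=1: a_1=1, p_1 = 1*3 + 1 = 4, q_1 = 1*1 + 0 = 1.
  i=2: a_2=1, p_2 = 1*4 + 3 = 7, q_2 = 1*1 + 1 = 2.
  i=3: a_3=8, p_3 = 8*7 + 4 = 60, q_3 = 8*2 + 1 = 17.
  i=4: a_4=1, p_4 = 1*60 + 7 = 67, q_4 = 1*17 + 2 = 19.
  i=5: a_5=2, p_5 = 2*67 + 60 = 194, q_5 = 2*19 + 17 = 55.
q_5 = 55 > 22, so the last convergent with denominator <= 22 is p_4/q_4 = 67/19.
The closest fraction with denominator <= 22 is either p_4/q_4 or the intermediate fraction (k*p_4 + p_3)/(k*q_4 + q_3) with the largest k >= 1 whose denominator stays <= 22; these approach x as k grows, and every other convergent or intermediate fraction in range is farther away.
Largest k: floor((22 - q_3)/q_4) = floor((22 - 17)/19) = 0.
Since k = 0, no intermediate fraction beyond p_4/q_4 has denominator <= 22, so the convergent 67/19 is the closest (its error is |455*19 - 67*129|/(129*19) = 2/2451).

67/19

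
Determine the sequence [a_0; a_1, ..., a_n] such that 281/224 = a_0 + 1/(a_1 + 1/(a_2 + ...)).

[1; 3, 1, 13, 4]

Run the Euclidean algorithm on 281 and 224; the successive quotients are the partial quotients a_0, a_1, ... (each step inverts the fractional part left over by the previous one):
  281 = 1*224 + 57, so a_0 = 1.
  224 = 3*57 + 53, so a_1 = 3.
  57 = 1*53 + 4, so a_2 = 1.
  53 = 13*4 + 1, so a_3 = 13.
  4 = 4*1 + 0, so a_4 = 4.
The remainder reaches 0 after 5 divisions, so the expansion has 5 partial quotients, read off in order.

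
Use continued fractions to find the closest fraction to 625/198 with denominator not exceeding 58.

161/51

Expand x = 625/198 as a continued fraction with the Euclidean algorithm:
  625 = 3*198 + 31, so a_0 = 3.
  198 = 6*31 + 12, so a_1 = 6.
  31 = 2*12 + 7, so a_2 = 2.
  12 = 1*7 + 5, so a_3 = 1.
  7 = 1*5 + 2, so a_4 = 1.
  5 = 2*2 + 1, so a_5 = 2.
  2 = 2*1 + 0, so a_6 = 2.
so x = [3; 6, 2, 1, 1, 2, 2].
Convergents (p_i = a_i*p_{i-1} + p_{i-2}, q_i = a_i*q_{i-1} + q_{i-2} with p_{-2}=0, p_{-1}=1, q_{-2}=1, q_{-1}=0), until the denominator exceeds 58:
  i=0: a_0=3, p_0 = 3*1 + 0 = 3, q_0 = 3*0 + 1 = 1.
  i=1: a_1=6, p_1 = 6*3 + 1 = 19, q_1 = 6*1 + 0 = 6.
  i=2: a_2=2, p_2 = 2*19 + 3 = 41, q_2 = 2*6 + 1 = 13.
  i=3: a_3=1, p_3 = 1*41 + 19 = 60, q_3 = 1*13 + 6 = 19.
  i=4: a_4=1, p_4 = 1*60 + 41 = 101, q_4 = 1*19 + 13 = 32.
  i=5: a_5=2, p_5 = 2*101 + 60 = 262, q_5 = 2*32 + 19 = 83.
q_5 = 83 > 58, so the last convergent with denominator <= 58 is p_4/q_4 = 101/32.
The closest fraction with denominator <= 58 is either p_4/q_4 or the intermediate fraction (k*p_4 + p_3)/(k*q_4 + q_3) with the largest k >= 1 whose denominator stays <= 58; these approach x as k grows, and every other convergent or intermediate fraction in range is farther away.
Largest k: floor((58 - q_3)/q_4) = floor((58 - 19)/32) = 1.
That gives (1*101 + 60)/(1*32 + 19) = 161/51.
Compare the errors: |x - 101/32| = |625*32 - 101*198|/(198*32) = 2/6336, and |x - 161/51| = |625*51 - 161*198|/(198*51) = 3/10098.
Cross-multiplying, 3*6336 = 19008 < 20196 = 2*10098, so 3/10098 is smaller: the intermediate fraction 161/51 is closer to x than 101/32.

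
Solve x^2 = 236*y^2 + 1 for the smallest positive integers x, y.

(x, y) = (561799, 36570)

First expand sqrt(236) as a continued fraction. With x_i = (sqrt(236) + m_i)/d_i and (m_0, d_0) = (0, 1): a_0 = floor(sqrt(236)) = 15, since 15^2 = 225 <= 236 < 256 = 16^2.
Iterate m_{i+1} = d_i*a_i - m_i, d_{i+1} = (236 - m_{i+1}^2)/d_i, a_{i+1} = floor((a_0 + m_{i+1})/d_{i+1}):
  m_1 = 1*15 - 0 = 15, d_1 = (236 - 15^2)/1 = 11/1 = 11, a_1 = floor((15 + 15)/11) = 2.
  m_2 = 11*2 - 15 = 7, d_2 = (236 - 7^2)/11 = 187/11 = 17, a_2 = floor((15 + 7)/17) = 1.
  m_3 = 17*1 - 7 = 10, d_3 = (236 - 10^2)/17 = 136/17 = 8, a_3 = floor((15 + 10)/8) = 3.
  m_4 = 8*3 - 10 = 14, d_4 = (236 - 14^2)/8 = 40/8 = 5, a_4 = floor((15 + 14)/5) = 5.
  m_5 = 5*5 - 14 = 11, d_5 = (236 - 11^2)/5 = 115/5 = 23, a_5 = floor((15 + 11)/23) = 1.
  m_6 = 23*1 - 11 = 12, d_6 = (236 - 12^2)/23 = 92/23 = 4, a_6 = floor((15 + 12)/4) = 6.
  m_7 = 4*6 - 12 = 12, d_7 = (236 - 12^2)/4 = 92/4 = 23, a_7 = floor((15 + 12)/23) = 1.
  m_8 = 23*1 - 12 = 11, d_8 = (236 - 11^2)/23 = 115/23 = 5, a_8 = floor((15 + 11)/5) = 5.
  m_9 = 5*5 - 11 = 14, d_9 = (236 - 14^2)/5 = 40/5 = 8, a_9 = floor((15 + 14)/8) = 3.
  m_10 = 8*3 - 14 = 10, d_10 = (236 - 10^2)/8 = 136/8 = 17, a_10 = floor((15 + 10)/17) = 1.
  m_11 = 17*1 - 10 = 7, d_11 = (236 - 7^2)/17 = 187/17 = 11, a_11 = floor((15 + 7)/11) = 2.
  m_12 = 11*2 - 7 = 15, d_12 = (236 - 15^2)/11 = 11/11 = 1, a_12 = floor((15 + 15)/1) = 30.
  m_13 = 1*30 - 15 = 15, d_13 = (236 - 15^2)/1 = 11/1 = 11: (m_13, d_13) = (m_1, d_1) = (15, 11), so from here the quotients repeat a_1, ..., a_12; the period length is 12.
So sqrt(236) = [15; (2, 1, 3, 5, 1, 6, 1, 5, 3, 1, 2, 30)] with period length k = 12.
k is even, so the fundamental solution of x^2 - 236y^2 = 1 is (p_{k-1}, q_{k-1}) = (p_11, q_11); compute convergents through index 11.
Convergents (p_i = a_i*p_{i-1} + p_{i-2}, q_i = a_i*q_{i-1} + q_{i-2} with p_{-2}=0, p_{-1}=1, q_{-2}=1, q_{-1}=0):
  i=0: a_0=15, p_0 = 15*1 + 0 = 15, q_0 = 15*0 + 1 = 1.
  i=1: a_1=2, p_1 = 2*15 + 1 = 31, q_1 = 2*1 + 0 = 2.
  i=2: a_2=1, p_2 = 1*31 + 15 = 46, q_2 = 1*2 + 1 = 3.
  i=3: a_3=3, p_3 = 3*46 + 31 = 169, q_3 = 3*3 + 2 = 11.
  i=4: a_4=5, p_4 = 5*169 + 46 = 891, q_4 = 5*11 + 3 = 58.
  i=5: a_5=1, p_5 = 1*891 + 169 = 1060, q_5 = 1*58 + 11 = 69.
  i=6: a_6=6, p_6 = 6*1060 + 891 = 7251, q_6 = 6*69 + 58 = 472.
  i=7: a_7=1, p_7 = 1*7251 + 1060 = 8311, q_7 = 1*472 + 69 = 541.
  i=8: a_8=5, p_8 = 5*8311 + 7251 = 48806, q_8 = 5*541 + 472 = 3177.
  i=9: a_9=3, p_9 = 3*48806 + 8311 = 154729, q_9 = 3*3177 + 541 = 10072.
  i=10: a_10=1, p_10 = 1*154729 + 48806 = 203535, q_10 = 1*10072 + 3177 = 13249.
  i=11: a_11=2, p_11 = 2*203535 + 154729 = 561799, q_11 = 2*13249 + 10072 = 36570.
Check: 561799^2 - 236*36570^2 = 315618116401 - 315618116400 = 1, so (x, y) = (561799, 36570) solves the equation, and by the theorem it is the least positive solution.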